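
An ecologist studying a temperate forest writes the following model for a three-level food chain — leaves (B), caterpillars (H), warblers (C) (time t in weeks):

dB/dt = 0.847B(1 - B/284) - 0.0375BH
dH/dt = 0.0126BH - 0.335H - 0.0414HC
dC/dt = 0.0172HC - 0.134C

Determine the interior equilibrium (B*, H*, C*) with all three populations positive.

From dC/dt = 0: 0.0172H* = 0.134, so H* = 7.79.
From dB/dt = 0: 0.847(1 - B*/284) = 0.0375·7.79, giving B* = 284·(1 - 0.345) = 186.
From dH/dt = 0: 0.0126·186 - 0.335 = 0.0414C*, so C* = 2.01/0.0414 = 48.5.

B* ≈ 186, H* ≈ 7.79, C* ≈ 48.5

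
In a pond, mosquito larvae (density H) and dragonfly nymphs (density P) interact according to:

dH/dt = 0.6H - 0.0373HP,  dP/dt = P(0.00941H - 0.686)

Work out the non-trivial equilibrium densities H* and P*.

H* ≈ 72.9, P* ≈ 16.1

Set dP/dt = 0 with P > 0: 0.00941H - 0.686 = 0, so H* = 0.686/0.00941 = 72.9.
Set dH/dt = 0 with H > 0: 0.6 - 0.0373P = 0, so P* = 0.6/0.0373 = 16.1.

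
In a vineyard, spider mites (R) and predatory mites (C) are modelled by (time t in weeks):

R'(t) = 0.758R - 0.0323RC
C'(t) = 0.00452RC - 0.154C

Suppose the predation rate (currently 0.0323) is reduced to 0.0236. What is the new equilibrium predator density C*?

At the interior fixed point, setting dR/dt = 0 with R > 0 fixes C* = (prey growth rate)/(RC coefficient) — independent of the other coefficients.
With the change, C* = 0.758/0.0236 = 32.1; it rises from 23.5.

C* ≈ 32.1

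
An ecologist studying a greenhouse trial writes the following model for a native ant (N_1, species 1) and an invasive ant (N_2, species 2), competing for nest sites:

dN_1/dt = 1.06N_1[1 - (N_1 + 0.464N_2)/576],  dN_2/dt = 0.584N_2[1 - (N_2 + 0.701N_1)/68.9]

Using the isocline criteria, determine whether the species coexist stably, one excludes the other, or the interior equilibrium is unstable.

species 1 excludes species 2

Compare the nullcline intercepts: K1/α12 = 576/0.464 = 1240 > K2 = 68.9; K2/α21 = 68.9/0.701 = 98.3 < K1 = 576.
Since the inequalities point opposite ways, species 1 can invade but species 2 cannot.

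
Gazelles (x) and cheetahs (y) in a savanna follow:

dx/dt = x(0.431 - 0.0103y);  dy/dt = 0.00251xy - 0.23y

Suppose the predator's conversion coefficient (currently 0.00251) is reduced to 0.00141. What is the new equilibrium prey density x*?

At the interior fixed point, setting dy/dt = 0 with y > 0 fixes x* = (predator death rate)/(xy coefficient) — independent of the other coefficients.
With the change, x* = 0.23/0.00141 = 163; it rises from 91.6.

x* ≈ 163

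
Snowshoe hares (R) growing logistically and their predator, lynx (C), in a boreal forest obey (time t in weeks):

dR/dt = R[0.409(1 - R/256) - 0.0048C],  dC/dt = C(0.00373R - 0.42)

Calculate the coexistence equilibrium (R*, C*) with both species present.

From dC/dt = 0 with C > 0: 0.00373R* = 0.42, so R* = 113.
Substitute into dR/dt = 0: 0.409(1 - 113/256) = 0.0048C*.
The bracket is 0.56, giving C* = 0.229/0.0048 = 47.7.

R* ≈ 113, C* ≈ 47.7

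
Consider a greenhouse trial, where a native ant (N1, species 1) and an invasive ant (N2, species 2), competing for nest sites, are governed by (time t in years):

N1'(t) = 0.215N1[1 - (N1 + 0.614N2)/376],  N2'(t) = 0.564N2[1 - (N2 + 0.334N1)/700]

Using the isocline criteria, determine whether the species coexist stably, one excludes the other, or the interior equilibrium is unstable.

Compare the nullcline intercepts: K1/α12 = 376/0.614 = 612 < K2 = 700; K2/α21 = 700/0.334 = 2100 > K1 = 376.
Since the inequalities point opposite ways, species 2 can invade but species 1 cannot.

species 2 excludes species 1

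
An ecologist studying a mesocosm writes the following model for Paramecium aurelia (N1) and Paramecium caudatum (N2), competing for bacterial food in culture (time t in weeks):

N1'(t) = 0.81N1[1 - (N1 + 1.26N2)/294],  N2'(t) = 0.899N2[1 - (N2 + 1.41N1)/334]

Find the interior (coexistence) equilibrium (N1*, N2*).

Setting both brackets to zero gives the nullclines N1 + 1.26N2 = 294 and 1.41N1 + N2 = 334.
Substituting N2 = 334 - 1.41N1 into the first: N1(1 - 1.26·1.41) = 294 - 1.26·334.
So N1* = -127/-0.777 = 163, and then N2* = 334 - 1.41·163 = 104.

N1* ≈ 163, N2* ≈ 104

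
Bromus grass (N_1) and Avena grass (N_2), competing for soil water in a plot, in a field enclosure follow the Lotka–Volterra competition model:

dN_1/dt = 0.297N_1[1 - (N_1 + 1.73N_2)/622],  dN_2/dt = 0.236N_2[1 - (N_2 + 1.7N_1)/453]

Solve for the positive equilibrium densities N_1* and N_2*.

Setting both brackets to zero gives the nullclines N_1 + 1.73N_2 = 622 and 1.7N_1 + N_2 = 453.
Substituting N_2 = 453 - 1.7N_1 into the first: N_1(1 - 1.73·1.7) = 622 - 1.73·453.
So N_1* = -162/-1.94 = 83.3, and then N_2* = 453 - 1.7·83.3 = 311.

N_1* ≈ 83.3, N_2* ≈ 311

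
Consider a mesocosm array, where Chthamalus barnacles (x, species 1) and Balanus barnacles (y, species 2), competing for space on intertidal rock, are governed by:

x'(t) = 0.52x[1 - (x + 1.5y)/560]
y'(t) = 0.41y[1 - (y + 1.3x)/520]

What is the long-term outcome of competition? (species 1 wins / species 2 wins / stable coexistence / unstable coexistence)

Compare the nullcline intercepts: K1/α12 = 560/1.5 = 373 < K2 = 520; K2/α21 = 520/1.3 = 400 < K1 = 560.
Since both are reversed, neither can invade when rare; the interior point is a saddle.

unstable coexistence (outcome depends on initial conditions)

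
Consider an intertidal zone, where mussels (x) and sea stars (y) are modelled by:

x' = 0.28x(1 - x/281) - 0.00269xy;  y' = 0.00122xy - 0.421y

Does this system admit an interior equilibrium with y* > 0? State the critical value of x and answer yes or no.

The predator equation gives dy/dt > 0 only when x > 0.421/0.00122 = 345.
Without the predator, x → K = 281. Since 281 < 345, the predator cannot invade.

Threshold x = 345; K < 345, so no, the predator goes extinct.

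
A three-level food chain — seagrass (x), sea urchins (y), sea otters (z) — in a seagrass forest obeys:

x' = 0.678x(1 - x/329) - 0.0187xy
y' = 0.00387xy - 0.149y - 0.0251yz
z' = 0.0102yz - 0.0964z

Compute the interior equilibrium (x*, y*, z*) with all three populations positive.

From dz/dt = 0: 0.0102y* = 0.0964, so y* = 9.45.
From dx/dt = 0: 0.678(1 - x*/329) = 0.0187·9.45, giving x* = 329·(1 - 0.261) = 243.
From dy/dt = 0: 0.00387·243 - 0.149 = 0.0251z*, so z* = 0.792/0.0251 = 31.6.

x* ≈ 243, y* ≈ 9.45, z* ≈ 31.6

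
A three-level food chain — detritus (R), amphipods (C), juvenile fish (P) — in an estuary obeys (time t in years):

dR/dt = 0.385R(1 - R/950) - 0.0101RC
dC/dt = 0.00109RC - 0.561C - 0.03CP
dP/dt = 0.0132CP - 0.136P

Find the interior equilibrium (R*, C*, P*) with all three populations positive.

From dP/dt = 0: 0.0132C* = 0.136, so C* = 10.3.
From dR/dt = 0: 0.385(1 - R*/950) = 0.0101·10.3, giving R* = 950·(1 - 0.27) = 693.
From dC/dt = 0: 0.00109·693 - 0.561 = 0.03P*, so P* = 0.195/0.03 = 6.49.

R* ≈ 693, C* ≈ 10.3, P* ≈ 6.49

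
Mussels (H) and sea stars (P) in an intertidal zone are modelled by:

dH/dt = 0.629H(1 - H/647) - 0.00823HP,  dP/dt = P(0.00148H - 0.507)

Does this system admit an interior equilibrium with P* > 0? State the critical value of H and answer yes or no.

The predator equation gives dP/dt > 0 only when H > 0.507/0.00148 = 343.
Without the predator, H → K = 647. Since 647 > 343, the predator can invade and persist.

Threshold H = 343; K > 343, so yes, the predator persists.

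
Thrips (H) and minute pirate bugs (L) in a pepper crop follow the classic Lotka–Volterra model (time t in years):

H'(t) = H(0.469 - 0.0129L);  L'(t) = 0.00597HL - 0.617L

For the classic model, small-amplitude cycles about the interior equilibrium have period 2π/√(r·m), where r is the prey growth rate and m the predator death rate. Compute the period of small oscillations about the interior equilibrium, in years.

Here r = 0.469 and m = 0.617, so r·m = 0.289.
ω = √0.289 = 0.538 per year, hence T = 2π/ω ≈ 11.7 years.

T ≈ 11.7 years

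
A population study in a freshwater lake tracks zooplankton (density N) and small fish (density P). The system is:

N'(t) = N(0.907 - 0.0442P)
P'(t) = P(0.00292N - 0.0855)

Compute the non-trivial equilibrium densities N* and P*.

Set dP/dt = 0 with P > 0: 0.00292N - 0.0855 = 0, so N* = 0.0855/0.00292 = 29.3.
Set dN/dt = 0 with N > 0: 0.907 - 0.0442P = 0, so P* = 0.907/0.0442 = 20.5.

N* ≈ 29.3, P* ≈ 20.5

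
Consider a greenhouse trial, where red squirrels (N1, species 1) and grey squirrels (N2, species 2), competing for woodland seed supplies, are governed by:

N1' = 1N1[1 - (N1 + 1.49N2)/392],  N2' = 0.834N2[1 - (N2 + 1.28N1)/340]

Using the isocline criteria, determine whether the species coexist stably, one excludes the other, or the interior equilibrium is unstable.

Compare the nullcline intercepts: K1/α12 = 392/1.49 = 263 < K2 = 340; K2/α21 = 340/1.28 = 266 < K1 = 392.
Since both are reversed, neither can invade when rare; the interior point is a saddle.

unstable coexistence (outcome depends on initial conditions)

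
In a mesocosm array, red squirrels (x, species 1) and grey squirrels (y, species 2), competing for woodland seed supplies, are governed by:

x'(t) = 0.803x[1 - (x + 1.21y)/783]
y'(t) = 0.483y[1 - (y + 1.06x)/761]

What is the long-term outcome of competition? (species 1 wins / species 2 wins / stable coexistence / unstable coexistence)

Compare the nullcline intercepts: K1/α12 = 783/1.21 = 647 < K2 = 761; K2/α21 = 761/1.06 = 718 < K1 = 783.
Since both are reversed, neither can invade when rare; the interior point is a saddle.

unstable coexistence (outcome depends on initial conditions)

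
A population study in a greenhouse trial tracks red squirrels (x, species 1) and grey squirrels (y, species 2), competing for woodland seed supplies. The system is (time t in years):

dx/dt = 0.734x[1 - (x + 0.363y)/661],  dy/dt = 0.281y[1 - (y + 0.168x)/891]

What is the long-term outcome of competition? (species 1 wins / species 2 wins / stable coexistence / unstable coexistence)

stable coexistence

Compare the nullcline intercepts: K1/α12 = 661/0.363 = 1820 > K2 = 891; K2/α21 = 891/0.168 = 5300 > K1 = 661.
Since both inequalities hold, each species can invade when rare, so the interior equilibrium is stable.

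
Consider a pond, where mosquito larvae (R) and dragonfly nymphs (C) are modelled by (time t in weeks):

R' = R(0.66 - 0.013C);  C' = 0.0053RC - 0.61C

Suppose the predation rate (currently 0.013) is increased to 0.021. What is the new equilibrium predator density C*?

C* ≈ 31.4

At the interior fixed point, setting dR/dt = 0 with R > 0 fixes C* = (prey growth rate)/(RC coefficient) — independent of the other coefficients.
With the change, C* = 0.66/0.021 = 31.4; it falls from 50.8.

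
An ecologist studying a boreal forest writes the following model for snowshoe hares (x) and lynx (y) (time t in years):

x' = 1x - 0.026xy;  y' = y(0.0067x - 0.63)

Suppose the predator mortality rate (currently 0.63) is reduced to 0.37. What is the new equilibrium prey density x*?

At the interior fixed point, setting dy/dt = 0 with y > 0 fixes x* = (predator death rate)/(xy coefficient) — independent of the other coefficients.
With the change, x* = 0.37/0.0067 = 55.2; it falls from 94.

x* ≈ 55.2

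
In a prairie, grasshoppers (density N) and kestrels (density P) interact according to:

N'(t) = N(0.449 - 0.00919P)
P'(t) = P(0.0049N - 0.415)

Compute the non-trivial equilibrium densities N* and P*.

Set dP/dt = 0 with P > 0: 0.0049N - 0.415 = 0, so N* = 0.415/0.0049 = 84.7.
Set dN/dt = 0 with N > 0: 0.449 - 0.00919P = 0, so P* = 0.449/0.00919 = 48.9.

N* ≈ 84.7, P* ≈ 48.9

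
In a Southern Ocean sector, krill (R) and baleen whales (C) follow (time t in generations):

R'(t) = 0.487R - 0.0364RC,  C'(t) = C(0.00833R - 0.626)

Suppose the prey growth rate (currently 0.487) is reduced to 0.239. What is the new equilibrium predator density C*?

C* ≈ 6.57

At the interior fixed point, setting dR/dt = 0 with R > 0 fixes C* = (prey growth rate)/(RC coefficient) — independent of the other coefficients.
With the change, C* = 0.239/0.0364 = 6.57; it falls from 13.4.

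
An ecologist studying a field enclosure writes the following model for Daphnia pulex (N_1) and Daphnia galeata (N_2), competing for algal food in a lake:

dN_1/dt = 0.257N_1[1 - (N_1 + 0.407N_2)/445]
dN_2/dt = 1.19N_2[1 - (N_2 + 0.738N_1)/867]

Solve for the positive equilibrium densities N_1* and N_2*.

N_1* ≈ 132, N_2* ≈ 770

Setting both brackets to zero gives the nullclines N_1 + 0.407N_2 = 445 and 0.738N_1 + N_2 = 867.
Substituting N_2 = 867 - 0.738N_1 into the first: N_1(1 - 0.407·0.738) = 445 - 0.407·867.
So N_1* = 92.1/0.7 = 132, and then N_2* = 867 - 0.738·132 = 770.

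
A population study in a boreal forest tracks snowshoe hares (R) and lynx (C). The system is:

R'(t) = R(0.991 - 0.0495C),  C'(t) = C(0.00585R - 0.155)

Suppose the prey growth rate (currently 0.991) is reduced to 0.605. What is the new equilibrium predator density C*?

C* ≈ 12.2

At the interior fixed point, setting dR/dt = 0 with R > 0 fixes C* = (prey growth rate)/(RC coefficient) — independent of the other coefficients.
With the change, C* = 0.605/0.0495 = 12.2; it falls from 20.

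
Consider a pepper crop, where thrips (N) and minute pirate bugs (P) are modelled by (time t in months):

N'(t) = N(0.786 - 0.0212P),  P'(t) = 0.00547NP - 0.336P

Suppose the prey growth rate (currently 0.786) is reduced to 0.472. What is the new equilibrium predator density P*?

At the interior fixed point, setting dN/dt = 0 with N > 0 fixes P* = (prey growth rate)/(NP coefficient) — independent of the other coefficients.
With the change, P* = 0.472/0.0212 = 22.3; it falls from 37.1.

P* ≈ 22.3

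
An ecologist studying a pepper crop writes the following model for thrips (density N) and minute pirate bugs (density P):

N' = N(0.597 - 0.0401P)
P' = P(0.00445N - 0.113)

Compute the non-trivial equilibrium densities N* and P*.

Set dP/dt = 0 with P > 0: 0.00445N - 0.113 = 0, so N* = 0.113/0.00445 = 25.4.
Set dN/dt = 0 with N > 0: 0.597 - 0.0401P = 0, so P* = 0.597/0.0401 = 14.9.

N* ≈ 25.4, P* ≈ 14.9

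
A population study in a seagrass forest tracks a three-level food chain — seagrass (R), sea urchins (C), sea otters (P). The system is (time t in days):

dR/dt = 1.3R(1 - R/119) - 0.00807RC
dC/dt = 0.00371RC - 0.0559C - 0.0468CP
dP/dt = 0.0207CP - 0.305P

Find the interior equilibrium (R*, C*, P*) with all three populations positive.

From dP/dt = 0: 0.0207C* = 0.305, so C* = 14.7.
From dR/dt = 0: 1.3(1 - R*/119) = 0.00807·14.7, giving R* = 119·(1 - 0.0915) = 108.
From dC/dt = 0: 0.00371·108 - 0.0559 = 0.0468P*, so P* = 0.345/0.0468 = 7.38.

R* ≈ 108, C* ≈ 14.7, P* ≈ 7.38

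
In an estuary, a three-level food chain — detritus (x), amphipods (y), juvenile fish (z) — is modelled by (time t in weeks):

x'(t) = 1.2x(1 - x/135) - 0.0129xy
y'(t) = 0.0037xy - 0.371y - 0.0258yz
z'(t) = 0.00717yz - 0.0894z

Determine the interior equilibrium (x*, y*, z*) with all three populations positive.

x* ≈ 117, y* ≈ 12.5, z* ≈ 2.39

From dz/dt = 0: 0.00717y* = 0.0894, so y* = 12.5.
From dx/dt = 0: 1.2(1 - x*/135) = 0.0129·12.5, giving x* = 135·(1 - 0.134) = 117.
From dy/dt = 0: 0.0037·117 - 0.371 = 0.0258z*, so z* = 0.0615/0.0258 = 2.39.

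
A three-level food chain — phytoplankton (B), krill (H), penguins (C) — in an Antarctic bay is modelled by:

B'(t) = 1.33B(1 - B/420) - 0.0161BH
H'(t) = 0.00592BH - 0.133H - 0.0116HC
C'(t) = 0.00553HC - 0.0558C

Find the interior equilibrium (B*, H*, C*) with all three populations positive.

From dC/dt = 0: 0.00553H* = 0.0558, so H* = 10.1.
From dB/dt = 0: 1.33(1 - B*/420) = 0.0161·10.1, giving B* = 420·(1 - 0.122) = 369.
From dH/dt = 0: 0.00592·369 - 0.133 = 0.0116C*, so C* = 2.05/0.0116 = 177.

B* ≈ 369, H* ≈ 10.1, C* ≈ 177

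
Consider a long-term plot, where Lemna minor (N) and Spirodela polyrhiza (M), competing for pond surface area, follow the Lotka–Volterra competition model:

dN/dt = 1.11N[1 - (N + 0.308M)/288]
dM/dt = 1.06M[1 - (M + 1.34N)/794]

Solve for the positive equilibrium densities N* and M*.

Setting both brackets to zero gives the nullclines N + 0.308M = 288 and 1.34N + M = 794.
Substituting M = 794 - 1.34N into the first: N(1 - 0.308·1.34) = 288 - 0.308·794.
So N* = 43.4/0.587 = 74, and then M* = 794 - 1.34·74 = 695.

N* ≈ 74, M* ≈ 695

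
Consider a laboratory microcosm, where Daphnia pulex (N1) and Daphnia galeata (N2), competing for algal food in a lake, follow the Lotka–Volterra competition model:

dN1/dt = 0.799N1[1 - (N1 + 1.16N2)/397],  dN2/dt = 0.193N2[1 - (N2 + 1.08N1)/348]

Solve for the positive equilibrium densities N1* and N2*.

Setting both brackets to zero gives the nullclines N1 + 1.16N2 = 397 and 1.08N1 + N2 = 348.
Substituting N2 = 348 - 1.08N1 into the first: N1(1 - 1.16·1.08) = 397 - 1.16·348.
So N1* = -6.68/-0.253 = 26.4, and then N2* = 348 - 1.08·26.4 = 319.

N1* ≈ 26.4, N2* ≈ 319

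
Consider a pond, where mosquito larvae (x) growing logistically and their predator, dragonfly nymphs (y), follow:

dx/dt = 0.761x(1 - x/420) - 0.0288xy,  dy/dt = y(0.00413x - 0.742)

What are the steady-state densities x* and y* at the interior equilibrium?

From dy/dt = 0 with y > 0: 0.00413x* = 0.742, so x* = 180.
Substitute into dx/dt = 0: 0.761(1 - 180/420) = 0.0288y*.
The bracket is 0.572, giving y* = 0.435/0.0288 = 15.1.

x* ≈ 180, y* ≈ 15.1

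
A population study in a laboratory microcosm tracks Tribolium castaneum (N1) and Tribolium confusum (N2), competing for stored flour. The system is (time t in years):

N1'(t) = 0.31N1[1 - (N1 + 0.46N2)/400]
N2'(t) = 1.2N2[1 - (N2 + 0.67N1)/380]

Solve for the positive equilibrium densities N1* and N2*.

N1* ≈ 326, N2* ≈ 162

Setting both brackets to zero gives the nullclines N1 + 0.46N2 = 400 and 0.67N1 + N2 = 380.
Substituting N2 = 380 - 0.67N1 into the first: N1(1 - 0.46·0.67) = 400 - 0.46·380.
So N1* = 225/0.692 = 326, and then N2* = 380 - 0.67·326 = 162.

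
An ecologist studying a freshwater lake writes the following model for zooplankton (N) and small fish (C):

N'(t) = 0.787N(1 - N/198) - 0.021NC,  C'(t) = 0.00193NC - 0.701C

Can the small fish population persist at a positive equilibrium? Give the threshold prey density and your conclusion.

Threshold N = 363; K < 363, so no, the predator goes extinct.

The predator equation gives dC/dt > 0 only when N > 0.701/0.00193 = 363.
Without the predator, N → K = 198. Since 198 < 363, the predator cannot invade.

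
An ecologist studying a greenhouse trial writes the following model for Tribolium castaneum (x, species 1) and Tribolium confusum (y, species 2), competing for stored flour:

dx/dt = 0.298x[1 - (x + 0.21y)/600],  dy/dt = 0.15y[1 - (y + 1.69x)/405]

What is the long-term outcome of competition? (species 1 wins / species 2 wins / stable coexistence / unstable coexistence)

Compare the nullcline intercepts: K1/α12 = 600/0.21 = 2860 > K2 = 405; K2/α21 = 405/1.69 = 240 < K1 = 600.
Since the inequalities point opposite ways, species 1 can invade but species 2 cannot.

species 1 excludes species 2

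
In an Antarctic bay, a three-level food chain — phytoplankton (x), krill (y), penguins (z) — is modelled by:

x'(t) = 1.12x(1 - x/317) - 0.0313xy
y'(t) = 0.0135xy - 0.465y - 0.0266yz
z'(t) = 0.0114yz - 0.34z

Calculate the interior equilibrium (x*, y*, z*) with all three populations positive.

x* ≈ 52.8, y* ≈ 29.8, z* ≈ 9.31

From dz/dt = 0: 0.0114y* = 0.34, so y* = 29.8.
From dx/dt = 0: 1.12(1 - x*/317) = 0.0313·29.8, giving x* = 317·(1 - 0.833) = 52.8.
From dy/dt = 0: 0.0135·52.8 - 0.465 = 0.0266z*, so z* = 0.248/0.0266 = 9.31.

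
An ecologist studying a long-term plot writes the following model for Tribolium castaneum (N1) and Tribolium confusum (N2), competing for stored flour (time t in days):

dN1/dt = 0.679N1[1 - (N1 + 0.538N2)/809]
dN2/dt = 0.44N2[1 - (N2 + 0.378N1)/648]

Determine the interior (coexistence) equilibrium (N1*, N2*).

N1* ≈ 578, N2* ≈ 430

Setting both brackets to zero gives the nullclines N1 + 0.538N2 = 809 and 0.378N1 + N2 = 648.
Substituting N2 = 648 - 0.378N1 into the first: N1(1 - 0.538·0.378) = 809 - 0.538·648.
So N1* = 460/0.797 = 578, and then N2* = 648 - 0.378·578 = 430.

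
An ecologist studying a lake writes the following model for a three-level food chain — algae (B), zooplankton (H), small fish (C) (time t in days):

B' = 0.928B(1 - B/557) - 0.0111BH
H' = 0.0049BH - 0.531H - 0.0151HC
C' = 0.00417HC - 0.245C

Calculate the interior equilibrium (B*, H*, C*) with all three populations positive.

B* ≈ 166, H* ≈ 58.8, C* ≈ 18.6

From dC/dt = 0: 0.00417H* = 0.245, so H* = 58.8.
From dB/dt = 0: 0.928(1 - B*/557) = 0.0111·58.8, giving B* = 557·(1 - 0.703) = 166.
From dH/dt = 0: 0.0049·166 - 0.531 = 0.0151C*, so C* = 0.28/0.0151 = 18.6.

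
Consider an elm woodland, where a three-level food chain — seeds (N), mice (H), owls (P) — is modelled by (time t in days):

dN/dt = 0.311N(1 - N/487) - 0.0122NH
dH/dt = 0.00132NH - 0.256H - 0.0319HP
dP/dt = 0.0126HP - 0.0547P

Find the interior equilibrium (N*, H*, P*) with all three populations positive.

N* ≈ 404, H* ≈ 4.34, P* ≈ 8.69

From dP/dt = 0: 0.0126H* = 0.0547, so H* = 4.34.
From dN/dt = 0: 0.311(1 - N*/487) = 0.0122·4.34, giving N* = 487·(1 - 0.17) = 404.
From dH/dt = 0: 0.00132·404 - 0.256 = 0.0319P*, so P* = 0.277/0.0319 = 8.69.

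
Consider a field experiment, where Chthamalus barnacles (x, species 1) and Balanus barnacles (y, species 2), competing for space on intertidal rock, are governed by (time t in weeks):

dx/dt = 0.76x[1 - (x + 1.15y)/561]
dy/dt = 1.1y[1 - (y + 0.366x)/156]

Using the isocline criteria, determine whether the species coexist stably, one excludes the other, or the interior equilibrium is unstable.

species 1 excludes species 2

Compare the nullcline intercepts: K1/α12 = 561/1.15 = 488 > K2 = 156; K2/α21 = 156/0.366 = 426 < K1 = 561.
Since the inequalities point opposite ways, species 1 can invade but species 2 cannot.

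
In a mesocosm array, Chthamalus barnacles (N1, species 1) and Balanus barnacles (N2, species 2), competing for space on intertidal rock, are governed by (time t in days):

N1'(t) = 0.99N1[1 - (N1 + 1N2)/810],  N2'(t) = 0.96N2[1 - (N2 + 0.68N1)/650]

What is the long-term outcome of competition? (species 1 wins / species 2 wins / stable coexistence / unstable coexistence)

Compare the nullcline intercepts: K1/α12 = 810/1 = 810 > K2 = 650; K2/α21 = 650/0.68 = 956 > K1 = 810.
Since both inequalities hold, each species can invade when rare, so the interior equilibrium is stable.

stable coexistence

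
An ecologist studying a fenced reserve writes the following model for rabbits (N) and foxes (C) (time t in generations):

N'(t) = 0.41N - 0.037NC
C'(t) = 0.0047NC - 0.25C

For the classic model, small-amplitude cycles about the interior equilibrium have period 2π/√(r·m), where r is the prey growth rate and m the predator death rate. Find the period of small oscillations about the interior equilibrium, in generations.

T ≈ 19.6 generations

Here r = 0.41 and m = 0.25, so r·m = 0.102.
ω = √0.102 = 0.32 per generation, hence T = 2π/ω ≈ 19.6 generations.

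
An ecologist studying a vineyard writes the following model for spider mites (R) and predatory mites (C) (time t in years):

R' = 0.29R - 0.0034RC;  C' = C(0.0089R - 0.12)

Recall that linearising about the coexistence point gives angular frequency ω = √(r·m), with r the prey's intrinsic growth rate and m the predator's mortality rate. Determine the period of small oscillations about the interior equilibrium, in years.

T ≈ 33.7 years

Here r = 0.29 and m = 0.12, so r·m = 0.0348.
ω = √0.0348 = 0.187 per year, hence T = 2π/ω ≈ 33.7 years.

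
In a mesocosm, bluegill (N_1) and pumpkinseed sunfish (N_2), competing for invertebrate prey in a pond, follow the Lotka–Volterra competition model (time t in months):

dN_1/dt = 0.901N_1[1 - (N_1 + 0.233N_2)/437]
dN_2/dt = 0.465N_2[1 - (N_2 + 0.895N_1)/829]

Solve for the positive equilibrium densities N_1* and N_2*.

N_1* ≈ 308, N_2* ≈ 553

Setting both brackets to zero gives the nullclines N_1 + 0.233N_2 = 437 and 0.895N_1 + N_2 = 829.
Substituting N_2 = 829 - 0.895N_1 into the first: N_1(1 - 0.233·0.895) = 437 - 0.233·829.
So N_1* = 244/0.791 = 308, and then N_2* = 829 - 0.895·308 = 553.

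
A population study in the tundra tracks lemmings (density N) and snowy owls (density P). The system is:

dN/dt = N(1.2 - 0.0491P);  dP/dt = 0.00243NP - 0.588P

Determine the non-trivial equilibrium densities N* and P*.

N* ≈ 242, P* ≈ 24.4

Set dP/dt = 0 with P > 0: 0.00243N - 0.588 = 0, so N* = 0.588/0.00243 = 242.
Set dN/dt = 0 with N > 0: 1.2 - 0.0491P = 0, so P* = 1.2/0.0491 = 24.4.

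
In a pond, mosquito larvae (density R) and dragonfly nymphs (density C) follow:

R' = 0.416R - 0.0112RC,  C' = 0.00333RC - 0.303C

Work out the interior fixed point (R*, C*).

Set dC/dt = 0 with C > 0: 0.00333R - 0.303 = 0, so R* = 0.303/0.00333 = 91.
Set dR/dt = 0 with R > 0: 0.416 - 0.0112C = 0, so C* = 0.416/0.0112 = 37.1.

R* ≈ 91, C* ≈ 37.1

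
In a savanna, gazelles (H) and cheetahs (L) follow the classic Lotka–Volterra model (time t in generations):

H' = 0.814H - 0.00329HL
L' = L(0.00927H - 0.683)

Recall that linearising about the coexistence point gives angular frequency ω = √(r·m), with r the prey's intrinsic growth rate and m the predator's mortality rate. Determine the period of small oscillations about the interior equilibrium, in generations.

T ≈ 8.43 generations

Here r = 0.814 and m = 0.683, so r·m = 0.556.
ω = √0.556 = 0.746 per generation, hence T = 2π/ω ≈ 8.43 generations.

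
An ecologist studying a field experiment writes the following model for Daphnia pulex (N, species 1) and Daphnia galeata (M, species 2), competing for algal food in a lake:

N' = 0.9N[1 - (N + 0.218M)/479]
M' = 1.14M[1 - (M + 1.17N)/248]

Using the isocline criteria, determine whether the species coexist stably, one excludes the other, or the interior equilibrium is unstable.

Compare the nullcline intercepts: K1/α12 = 479/0.218 = 2200 > K2 = 248; K2/α21 = 248/1.17 = 212 < K1 = 479.
Since the inequalities point opposite ways, species 1 can invade but species 2 cannot.

species 1 excludes species 2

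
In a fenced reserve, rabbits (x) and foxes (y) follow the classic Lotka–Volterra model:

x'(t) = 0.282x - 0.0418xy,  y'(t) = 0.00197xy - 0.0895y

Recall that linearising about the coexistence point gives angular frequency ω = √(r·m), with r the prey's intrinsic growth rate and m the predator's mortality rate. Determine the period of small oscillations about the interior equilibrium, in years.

Here r = 0.282 and m = 0.0895, so r·m = 0.0252.
ω = √0.0252 = 0.159 per year, hence T = 2π/ω ≈ 39.5 years.

T ≈ 39.5 years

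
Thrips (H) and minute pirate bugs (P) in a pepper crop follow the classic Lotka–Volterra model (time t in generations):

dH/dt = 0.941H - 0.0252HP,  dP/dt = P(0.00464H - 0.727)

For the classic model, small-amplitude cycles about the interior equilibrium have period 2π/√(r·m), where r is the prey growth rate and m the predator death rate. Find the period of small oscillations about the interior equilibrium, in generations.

Here r = 0.941 and m = 0.727, so r·m = 0.684.
ω = √0.684 = 0.827 per generation, hence T = 2π/ω ≈ 7.6 generations.

T ≈ 7.6 generations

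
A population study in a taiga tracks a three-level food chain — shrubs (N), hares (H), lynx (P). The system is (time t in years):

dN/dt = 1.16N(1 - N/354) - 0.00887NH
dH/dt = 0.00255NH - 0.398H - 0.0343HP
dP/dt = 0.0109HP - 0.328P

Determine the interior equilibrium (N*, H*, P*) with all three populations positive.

From dP/dt = 0: 0.0109H* = 0.328, so H* = 30.1.
From dN/dt = 0: 1.16(1 - N*/354) = 0.00887·30.1, giving N* = 354·(1 - 0.23) = 273.
From dH/dt = 0: 0.00255·273 - 0.398 = 0.0343P*, so P* = 0.297/0.0343 = 8.66.

N* ≈ 273, H* ≈ 30.1, P* ≈ 8.66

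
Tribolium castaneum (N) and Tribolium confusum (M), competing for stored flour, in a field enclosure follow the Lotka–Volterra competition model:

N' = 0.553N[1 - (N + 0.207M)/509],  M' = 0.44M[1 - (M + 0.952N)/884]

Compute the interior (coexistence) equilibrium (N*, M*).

N* ≈ 406, M* ≈ 497

Setting both brackets to zero gives the nullclines N + 0.207M = 509 and 0.952N + M = 884.
Substituting M = 884 - 0.952N into the first: N(1 - 0.207·0.952) = 509 - 0.207·884.
So N* = 326/0.803 = 406, and then M* = 884 - 0.952·406 = 497.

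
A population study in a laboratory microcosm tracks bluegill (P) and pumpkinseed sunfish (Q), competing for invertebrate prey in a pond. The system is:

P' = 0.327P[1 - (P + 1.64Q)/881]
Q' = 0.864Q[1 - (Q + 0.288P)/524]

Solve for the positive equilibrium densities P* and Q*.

P* ≈ 41, Q* ≈ 512

Setting both brackets to zero gives the nullclines P + 1.64Q = 881 and 0.288P + Q = 524.
Substituting Q = 524 - 0.288P into the first: P(1 - 1.64·0.288) = 881 - 1.64·524.
So P* = 21.6/0.528 = 41, and then Q* = 524 - 0.288·41 = 512.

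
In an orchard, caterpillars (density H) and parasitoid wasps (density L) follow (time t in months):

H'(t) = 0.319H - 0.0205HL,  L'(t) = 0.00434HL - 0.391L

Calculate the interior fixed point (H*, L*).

Set dL/dt = 0 with L > 0: 0.00434H - 0.391 = 0, so H* = 0.391/0.00434 = 90.1.
Set dH/dt = 0 with H > 0: 0.319 - 0.0205L = 0, so L* = 0.319/0.0205 = 15.6.

H* ≈ 90.1, L* ≈ 15.6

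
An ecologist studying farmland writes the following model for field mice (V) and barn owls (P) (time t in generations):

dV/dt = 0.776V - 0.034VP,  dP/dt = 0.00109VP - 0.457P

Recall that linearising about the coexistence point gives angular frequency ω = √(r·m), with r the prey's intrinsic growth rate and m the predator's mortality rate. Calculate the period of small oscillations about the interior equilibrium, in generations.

Here r = 0.776 and m = 0.457, so r·m = 0.355.
ω = √0.355 = 0.596 per generation, hence T = 2π/ω ≈ 10.6 generations.

T ≈ 10.6 generations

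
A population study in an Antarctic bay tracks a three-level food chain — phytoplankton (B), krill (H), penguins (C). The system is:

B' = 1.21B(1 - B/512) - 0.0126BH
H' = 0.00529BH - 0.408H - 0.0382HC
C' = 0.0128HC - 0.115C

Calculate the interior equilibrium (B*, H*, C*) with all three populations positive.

B* ≈ 464, H* ≈ 8.98, C* ≈ 53.6

From dC/dt = 0: 0.0128H* = 0.115, so H* = 8.98.
From dB/dt = 0: 1.21(1 - B*/512) = 0.0126·8.98, giving B* = 512·(1 - 0.0936) = 464.
From dH/dt = 0: 0.00529·464 - 0.408 = 0.0382C*, so C* = 2.05/0.0382 = 53.6.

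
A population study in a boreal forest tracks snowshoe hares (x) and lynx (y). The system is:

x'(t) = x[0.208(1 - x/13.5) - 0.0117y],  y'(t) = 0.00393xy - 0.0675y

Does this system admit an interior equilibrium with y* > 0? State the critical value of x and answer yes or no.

Threshold x = 17.2; K < 17.2, so no, the predator goes extinct.

The predator equation gives dy/dt > 0 only when x > 0.0675/0.00393 = 17.2.
Without the predator, x → K = 13.5. Since 13.5 < 17.2, the predator cannot invade.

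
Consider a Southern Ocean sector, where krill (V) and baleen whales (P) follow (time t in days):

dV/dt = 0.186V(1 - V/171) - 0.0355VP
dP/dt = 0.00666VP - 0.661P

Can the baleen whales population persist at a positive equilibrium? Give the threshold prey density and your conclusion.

Threshold V = 99.2; K > 99.2, so yes, the predator persists.

The predator equation gives dP/dt > 0 only when V > 0.661/0.00666 = 99.2.
Without the predator, V → K = 171. Since 171 > 99.2, the predator can invade and persist.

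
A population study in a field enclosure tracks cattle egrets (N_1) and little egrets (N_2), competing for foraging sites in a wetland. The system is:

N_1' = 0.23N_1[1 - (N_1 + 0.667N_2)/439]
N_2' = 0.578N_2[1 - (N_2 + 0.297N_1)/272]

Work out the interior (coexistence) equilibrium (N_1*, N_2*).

N_1* ≈ 321, N_2* ≈ 177

Setting both brackets to zero gives the nullclines N_1 + 0.667N_2 = 439 and 0.297N_1 + N_2 = 272.
Substituting N_2 = 272 - 0.297N_1 into the first: N_1(1 - 0.667·0.297) = 439 - 0.667·272.
So N_1* = 258/0.802 = 321, and then N_2* = 272 - 0.297·321 = 177.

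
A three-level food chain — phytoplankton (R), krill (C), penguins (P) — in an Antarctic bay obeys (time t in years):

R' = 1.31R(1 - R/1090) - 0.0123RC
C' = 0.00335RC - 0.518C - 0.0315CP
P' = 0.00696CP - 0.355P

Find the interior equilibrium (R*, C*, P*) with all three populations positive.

R* ≈ 568, C* ≈ 51, P* ≈ 44

From dP/dt = 0: 0.00696C* = 0.355, so C* = 51.
From dR/dt = 0: 1.31(1 - R*/1090) = 0.0123·51, giving R* = 1090·(1 - 0.479) = 568.
From dC/dt = 0: 0.00335·568 - 0.518 = 0.0315P*, so P* = 1.38/0.0315 = 44.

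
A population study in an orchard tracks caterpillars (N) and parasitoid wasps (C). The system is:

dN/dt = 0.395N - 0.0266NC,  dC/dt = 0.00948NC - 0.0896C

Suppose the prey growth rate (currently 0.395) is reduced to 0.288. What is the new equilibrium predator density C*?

C* ≈ 10.8

At the interior fixed point, setting dN/dt = 0 with N > 0 fixes C* = (prey growth rate)/(NC coefficient) — independent of the other coefficients.
With the change, C* = 0.288/0.0266 = 10.8; it falls from 14.8.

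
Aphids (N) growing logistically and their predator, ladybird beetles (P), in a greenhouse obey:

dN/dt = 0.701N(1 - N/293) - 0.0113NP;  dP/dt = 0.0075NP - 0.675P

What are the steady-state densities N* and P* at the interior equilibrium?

N* ≈ 90, P* ≈ 43

From dP/dt = 0 with P > 0: 0.0075N* = 0.675, so N* = 90.
Substitute into dN/dt = 0: 0.701(1 - 90/293) = 0.0113P*.
The bracket is 0.693, giving P* = 0.486/0.0113 = 43.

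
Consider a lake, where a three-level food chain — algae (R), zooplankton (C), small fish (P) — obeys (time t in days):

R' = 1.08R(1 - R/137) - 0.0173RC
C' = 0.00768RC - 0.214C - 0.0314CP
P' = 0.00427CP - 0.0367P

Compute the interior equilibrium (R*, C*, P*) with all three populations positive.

From dP/dt = 0: 0.00427C* = 0.0367, so C* = 8.59.
From dR/dt = 0: 1.08(1 - R*/137) = 0.0173·8.59, giving R* = 137·(1 - 0.138) = 118.
From dC/dt = 0: 0.00768·118 - 0.214 = 0.0314P*, so P* = 0.693/0.0314 = 22.1.

R* ≈ 118, C* ≈ 8.59, P* ≈ 22.1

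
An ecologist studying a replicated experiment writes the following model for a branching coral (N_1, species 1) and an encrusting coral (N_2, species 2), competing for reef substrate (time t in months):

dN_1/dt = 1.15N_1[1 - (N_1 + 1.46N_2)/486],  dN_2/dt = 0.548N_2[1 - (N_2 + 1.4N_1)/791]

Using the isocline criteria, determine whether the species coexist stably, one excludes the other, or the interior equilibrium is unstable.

Compare the nullcline intercepts: K1/α12 = 486/1.46 = 333 < K2 = 791; K2/α21 = 791/1.4 = 565 > K1 = 486.
Since the inequalities point opposite ways, species 2 can invade but species 1 cannot.

species 2 excludes species 1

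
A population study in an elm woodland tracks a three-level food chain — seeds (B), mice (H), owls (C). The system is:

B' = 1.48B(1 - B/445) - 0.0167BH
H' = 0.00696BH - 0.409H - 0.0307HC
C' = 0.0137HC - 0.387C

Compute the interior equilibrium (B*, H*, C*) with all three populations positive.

B* ≈ 303, H* ≈ 28.2, C* ≈ 55.4

From dC/dt = 0: 0.0137H* = 0.387, so H* = 28.2.
From dB/dt = 0: 1.48(1 - B*/445) = 0.0167·28.2, giving B* = 445·(1 - 0.319) = 303.
From dH/dt = 0: 0.00696·303 - 0.409 = 0.0307C*, so C* = 1.7/0.0307 = 55.4.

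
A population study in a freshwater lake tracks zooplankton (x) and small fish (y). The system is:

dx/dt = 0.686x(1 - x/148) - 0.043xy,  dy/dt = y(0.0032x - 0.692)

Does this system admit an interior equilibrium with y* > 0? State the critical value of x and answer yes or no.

The predator equation gives dy/dt > 0 only when x > 0.692/0.0032 = 216.
Without the predator, x → K = 148. Since 148 < 216, the predator cannot invade.

Threshold x = 216; K < 216, so no, the predator goes extinct.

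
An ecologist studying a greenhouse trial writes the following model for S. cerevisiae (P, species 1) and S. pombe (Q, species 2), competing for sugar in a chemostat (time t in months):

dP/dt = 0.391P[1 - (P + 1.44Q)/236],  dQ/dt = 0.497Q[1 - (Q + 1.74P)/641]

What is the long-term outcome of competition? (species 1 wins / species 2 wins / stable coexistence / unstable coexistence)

Compare the nullcline intercepts: K1/α12 = 236/1.44 = 164 < K2 = 641; K2/α21 = 641/1.74 = 368 > K1 = 236.
Since the inequalities point opposite ways, species 2 can invade but species 1 cannot.

species 2 excludes species 1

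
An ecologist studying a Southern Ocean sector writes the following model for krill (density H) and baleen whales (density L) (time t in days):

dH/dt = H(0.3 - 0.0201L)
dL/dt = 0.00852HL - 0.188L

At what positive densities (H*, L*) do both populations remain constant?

Set dL/dt = 0 with L > 0: 0.00852H - 0.188 = 0, so H* = 0.188/0.00852 = 22.1.
Set dH/dt = 0 with H > 0: 0.3 - 0.0201L = 0, so L* = 0.3/0.0201 = 14.9.

H* ≈ 22.1, L* ≈ 14.9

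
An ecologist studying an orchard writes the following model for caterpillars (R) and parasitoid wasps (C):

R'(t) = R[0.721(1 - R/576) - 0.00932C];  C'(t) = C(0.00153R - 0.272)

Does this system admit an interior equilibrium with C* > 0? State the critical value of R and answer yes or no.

Threshold R = 178; K > 178, so yes, the predator persists.

The predator equation gives dC/dt > 0 only when R > 0.272/0.00153 = 178.
Without the predator, R → K = 576. Since 576 > 178, the predator can invade and persist.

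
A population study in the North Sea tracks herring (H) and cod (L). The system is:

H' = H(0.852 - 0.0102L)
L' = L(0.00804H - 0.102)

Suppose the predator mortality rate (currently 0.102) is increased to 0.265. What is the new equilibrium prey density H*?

H* ≈ 33

At the interior fixed point, setting dL/dt = 0 with L > 0 fixes H* = (predator death rate)/(HL coefficient) — independent of the other coefficients.
With the change, H* = 0.265/0.00804 = 33; it rises from 12.7.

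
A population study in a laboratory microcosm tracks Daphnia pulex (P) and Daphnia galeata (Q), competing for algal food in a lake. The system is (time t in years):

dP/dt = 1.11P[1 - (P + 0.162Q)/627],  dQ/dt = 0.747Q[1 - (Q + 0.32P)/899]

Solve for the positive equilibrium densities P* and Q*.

Setting both brackets to zero gives the nullclines P + 0.162Q = 627 and 0.32P + Q = 899.
Substituting Q = 899 - 0.32P into the first: P(1 - 0.162·0.32) = 627 - 0.162·899.
So P* = 481/0.948 = 508, and then Q* = 899 - 0.32·508 = 737.

P* ≈ 508, Q* ≈ 737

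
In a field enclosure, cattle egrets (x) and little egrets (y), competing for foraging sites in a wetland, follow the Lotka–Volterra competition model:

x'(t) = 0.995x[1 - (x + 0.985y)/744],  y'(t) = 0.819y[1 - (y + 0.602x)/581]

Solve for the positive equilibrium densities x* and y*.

x* ≈ 422, y* ≈ 327

Setting both brackets to zero gives the nullclines x + 0.985y = 744 and 0.602x + y = 581.
Substituting y = 581 - 0.602x into the first: x(1 - 0.985·0.602) = 744 - 0.985·581.
So x* = 172/0.407 = 422, and then y* = 581 - 0.602·422 = 327.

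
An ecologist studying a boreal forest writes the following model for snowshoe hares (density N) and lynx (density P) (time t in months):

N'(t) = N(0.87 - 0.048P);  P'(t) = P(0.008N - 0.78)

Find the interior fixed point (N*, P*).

Set dP/dt = 0 with P > 0: 0.008N - 0.78 = 0, so N* = 0.78/0.008 = 97.5.
Set dN/dt = 0 with N > 0: 0.87 - 0.048P = 0, so P* = 0.87/0.048 = 18.1.

N* ≈ 97.5, P* ≈ 18.1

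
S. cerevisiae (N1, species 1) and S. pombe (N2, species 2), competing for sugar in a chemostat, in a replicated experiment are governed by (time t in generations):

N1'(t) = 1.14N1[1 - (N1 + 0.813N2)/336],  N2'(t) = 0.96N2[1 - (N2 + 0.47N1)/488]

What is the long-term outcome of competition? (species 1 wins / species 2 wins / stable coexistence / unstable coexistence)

Compare the nullcline intercepts: K1/α12 = 336/0.813 = 413 < K2 = 488; K2/α21 = 488/0.47 = 1040 > K1 = 336.
Since the inequalities point opposite ways, species 2 can invade but species 1 cannot.

species 2 excludes species 1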